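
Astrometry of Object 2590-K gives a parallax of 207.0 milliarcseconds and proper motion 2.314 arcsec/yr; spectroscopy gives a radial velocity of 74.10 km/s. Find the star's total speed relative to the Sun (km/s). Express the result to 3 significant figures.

d = 1/p = 1/0.2070″ = 4.8309 pc.
v_t = 4.740 μ d = 4.740 × 2.314 × 4.8309 = 52.987 km/s.
v = √(v_r² + v_t²) = √(74.10² + 52.987²) = √8298.43 = 91.096 km/s.

91.1 km/s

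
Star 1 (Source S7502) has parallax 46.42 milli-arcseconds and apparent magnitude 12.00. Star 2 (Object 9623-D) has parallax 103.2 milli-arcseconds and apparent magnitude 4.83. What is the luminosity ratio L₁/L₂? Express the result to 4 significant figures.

L₁/L₂ = 0.006698

d₁ = 1/p₁ = 1/0.04642″ = 21.542 pc; d₂ = 1/p₂ = 1/0.1032″ = 9.6899 pc.
M₁ = m₁ − 5 log₁₀ d₁ + 5 = 12.00 − 6.6664 + 5 = 10.3336.
M₂ = 4.83 − 4.9316 + 5 = 4.8984.
L₁/L₂ = 10^(0.4(M₂ − M₁)) = 10^(0.4 × (-5.4352)) = 10^(-2.17408) = 0.0066976.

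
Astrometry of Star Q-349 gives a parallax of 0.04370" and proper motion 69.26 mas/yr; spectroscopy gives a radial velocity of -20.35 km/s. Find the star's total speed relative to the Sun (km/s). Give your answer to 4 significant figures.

21.69 km/s

d = 1/p = 1/0.04370″ = 22.883 pc.
μ = 69.26 mas/yr = 0.06926 ″/yr.
v_t = 4.740 μ d = 4.740 × 0.06926 × 22.883 = 7.5123 km/s.
v = √(v_r² + v_t²) = √((-20.35)² + 7.5123²) = √470.557 = 21.692 km/s.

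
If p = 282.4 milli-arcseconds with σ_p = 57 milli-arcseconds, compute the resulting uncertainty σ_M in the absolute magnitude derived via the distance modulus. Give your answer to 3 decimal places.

M = m − 5 log₁₀ d + 5 = m + 5 log₁₀ p + 5, so ∂M/∂p = 5/(p ln 10).
σ_M = (5/ln 10) · (σ_p/p) = 2.1715 × 57/282.4 = 2.1715 × 0.20184 = 0.4383.

σ_M = 0.438 mag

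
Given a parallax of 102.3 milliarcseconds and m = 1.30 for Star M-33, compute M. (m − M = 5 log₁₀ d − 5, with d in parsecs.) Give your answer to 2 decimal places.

d = 1/p = 1/0.1023″ = 9.7752 pc.
m − M = 5 log₁₀(9.7752) − 5 = 4.9506 − 5 = -0.0494.
M = m − (m − M) = 1.30 − (-0.0494) = 1.35.

M = 1.35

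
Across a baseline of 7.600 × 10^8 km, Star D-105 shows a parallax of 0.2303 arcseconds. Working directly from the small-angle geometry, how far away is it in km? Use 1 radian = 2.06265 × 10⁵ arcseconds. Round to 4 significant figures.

6.807 × 10^14 km

θ = 0.2303″ = 0.2303/206265 = 1.1165 × 10^-6 rad.
d = B/θ = (7.600 × 10^8) / (1.1165 × 10^-6) = 6.8070 × 10^14 km.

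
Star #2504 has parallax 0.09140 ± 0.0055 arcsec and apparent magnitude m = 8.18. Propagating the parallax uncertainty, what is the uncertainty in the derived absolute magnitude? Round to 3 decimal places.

σ_M = 0.131 mag

M = m − 5 log₁₀ d + 5 = m + 5 log₁₀ p + 5, so ∂M/∂p = 5/(p ln 10).
σ_M = (5/ln 10) · (σ_p/p) = 2.1715 × 0.0055/0.09140 = 2.1715 × 0.060175 = 0.13067.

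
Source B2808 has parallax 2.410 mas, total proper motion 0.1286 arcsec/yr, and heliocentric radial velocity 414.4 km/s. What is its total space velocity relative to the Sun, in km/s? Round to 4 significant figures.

485.5 km/s

d = 1/p = 1/0.002410″ = 414.94 pc.
v_t = 4.740 μ d = 4.740 × 0.1286 × 414.94 = 252.93 km/s.
v = √(v_r² + v_t²) = √(414.4² + 252.93²) = √235701 = 485.49 km/s.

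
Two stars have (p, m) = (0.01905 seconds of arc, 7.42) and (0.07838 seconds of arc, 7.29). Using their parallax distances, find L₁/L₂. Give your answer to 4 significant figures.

L₁/L₂ = 15.02

d₁ = 1/p₁ = 1/0.01905″ = 52.493 pc; d₂ = 1/p₂ = 1/0.07838″ = 12.758 pc.
M₁ = m₁ − 5 log₁₀ d₁ + 5 = 7.42 − 8.6005 + 5 = 3.8195.
M₂ = 7.29 − 5.5289 + 5 = 6.7611.
L₁/L₂ = 10^(0.4(M₂ − M₁)) = 10^(0.4 × 2.9416) = 10^1.17664 = 15.019.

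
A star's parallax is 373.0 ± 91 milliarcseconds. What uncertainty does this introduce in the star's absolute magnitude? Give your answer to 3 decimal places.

σ_M = 0.530 mag

M = m − 5 log₁₀ d + 5 = m + 5 log₁₀ p + 5, so ∂M/∂p = 5/(p ln 10).
σ_M = (5/ln 10) · (σ_p/p) = 2.1715 × 91/373.0 = 2.1715 × 0.24397 = 0.52978.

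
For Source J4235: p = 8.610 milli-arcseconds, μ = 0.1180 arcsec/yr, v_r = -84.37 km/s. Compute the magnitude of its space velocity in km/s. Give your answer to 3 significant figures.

106 km/s

d = 1/p = 1/0.008610″ = 116.14 pc.
v_t = 4.740 μ d = 4.740 × 0.1180 × 116.14 = 64.959 km/s.
v = √(v_r² + v_t²) = √((-84.37)² + 64.959²) = √11338 = 106.48 km/s.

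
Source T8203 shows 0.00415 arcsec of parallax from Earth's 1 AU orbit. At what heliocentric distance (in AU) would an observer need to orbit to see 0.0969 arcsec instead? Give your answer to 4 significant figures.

23.35 AU

Parallax scales linearly with baseline: p ∝ B, so B = p_target / p_Earth × 1 AU.
B = 0.0969 / 0.00415 = 23.349 AU.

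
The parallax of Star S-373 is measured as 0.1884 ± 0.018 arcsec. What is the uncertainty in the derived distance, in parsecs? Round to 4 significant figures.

0.5071 pc

d = 1/p, so σ_d = σ_p / p².
σ_d = 0.0180 / (0.1884)² = 0.0180 / 0.035495 = 0.50711 pc.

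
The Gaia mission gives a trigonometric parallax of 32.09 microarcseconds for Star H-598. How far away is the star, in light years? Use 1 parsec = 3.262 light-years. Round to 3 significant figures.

102000 light years

p = 32.09 microarcseconds = 0.00003209 arcsec.
d = 1/p = 1/0.00003209 = 31162 pc.
In light-years: 31162 × 3.262 = 1.0165 × 10^5 ly.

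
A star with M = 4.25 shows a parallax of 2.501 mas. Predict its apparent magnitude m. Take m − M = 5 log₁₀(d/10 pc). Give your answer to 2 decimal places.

d = 1/p = 1/0.002501″ = 399.84 pc.
m − M = 5 log₁₀ d − 5 = 5 log₁₀(399.84) − 5 = 13.0094 − 5 = 8.0094.
m = M + (m − M) = 4.25 + 8.0094 = 12.26.

m = 12.26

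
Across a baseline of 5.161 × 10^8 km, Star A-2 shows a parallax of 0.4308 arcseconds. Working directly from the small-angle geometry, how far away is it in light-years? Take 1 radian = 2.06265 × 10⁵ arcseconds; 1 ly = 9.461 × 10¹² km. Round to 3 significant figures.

26.1 ly

θ = 0.4308″ = 0.4308/206265 = 2.0886 × 10^-6 rad.
d = B/θ = (5.161 × 10^8) / (2.0886 × 10^-6) = 2.4710 × 10^14 km = (2.4710 × 10^14) / (9.461 × 10^12) ly = 26.118 ly.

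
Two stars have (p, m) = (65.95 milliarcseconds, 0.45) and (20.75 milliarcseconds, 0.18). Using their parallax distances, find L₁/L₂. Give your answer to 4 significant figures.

d₁ = 1/p₁ = 1/0.06595″ = 15.163 pc; d₂ = 1/p₂ = 1/0.02075″ = 48.193 pc.
M₁ = m₁ − 5 log₁₀ d₁ + 5 = 0.45 − 5.9039 + 5 = -0.4539.
M₂ = 0.18 − 8.4149 + 5 = -3.2349.
L₁/L₂ = 10^(0.4(M₂ − M₁)) = 10^(0.4 × (-2.7810)) = 10^(-1.11240) = 0.077197.

L₁/L₂ = 0.07720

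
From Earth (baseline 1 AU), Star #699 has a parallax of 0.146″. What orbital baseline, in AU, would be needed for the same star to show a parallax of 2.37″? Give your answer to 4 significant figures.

16.23 AU

Parallax scales linearly with baseline: p ∝ B, so B = p_target / p_Earth × 1 AU.
B = 2.37 / 0.146 = 16.233 AU.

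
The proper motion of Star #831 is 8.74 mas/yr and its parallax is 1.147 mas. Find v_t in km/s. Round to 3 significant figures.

d = 1/p = 1/0.001147″ = 871.84 pc.
μ = 8.74 mas/yr = 0.00874 ″/yr.
v_t = 4.74 × μ × d = 4.74 × 0.00874 × 871.84 = 36.118 km/s.

36.1 km/s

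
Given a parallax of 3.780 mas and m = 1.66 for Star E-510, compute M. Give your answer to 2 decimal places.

d = 1/p = 1/0.003780″ = 264.55 pc.
m − M = 5 log₁₀(264.55) − 5 = 12.1125 − 5 = 7.1125.
M = m − (m − M) = 1.66 − 7.1125 = -5.45.

M = -5.45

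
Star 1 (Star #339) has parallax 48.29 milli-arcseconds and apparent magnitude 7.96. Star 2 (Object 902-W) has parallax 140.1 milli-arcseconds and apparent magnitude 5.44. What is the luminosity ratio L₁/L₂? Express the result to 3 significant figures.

d₁ = 1/p₁ = 1/0.04829″ = 20.708 pc; d₂ = 1/p₂ = 1/0.1401″ = 7.1378 pc.
M₁ = m₁ − 5 log₁₀ d₁ + 5 = 7.96 − 6.5807 + 5 = 6.3793.
M₂ = 5.44 − 4.2678 + 5 = 6.1722.
L₁/L₂ = 10^(0.4(M₂ − M₁)) = 10^(0.4 × (-0.2071)) = 10^(-0.08284) = 0.82634.

L₁/L₂ = 0.826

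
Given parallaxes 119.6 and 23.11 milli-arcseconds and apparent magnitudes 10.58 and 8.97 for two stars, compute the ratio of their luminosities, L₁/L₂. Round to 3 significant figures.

L₁/L₂ = 0.00847

d₁ = 1/p₁ = 1/0.1196″ = 8.3612 pc; d₂ = 1/p₂ = 1/0.02311″ = 43.271 pc.
M₁ = m₁ − 5 log₁₀ d₁ + 5 = 10.58 − 4.6113 + 5 = 10.9687.
M₂ = 8.97 − 8.1810 + 5 = 5.7890.
L₁/L₂ = 10^(0.4(M₂ − M₁)) = 10^(0.4 × (-5.1797)) = 10^(-2.07188) = 0.0084746.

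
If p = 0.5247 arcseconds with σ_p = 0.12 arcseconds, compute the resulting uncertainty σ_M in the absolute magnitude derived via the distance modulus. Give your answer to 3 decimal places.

σ_M = 0.497 mag

M = m − 5 log₁₀ d + 5 = m + 5 log₁₀ p + 5, so ∂M/∂p = 5/(p ln 10).
σ_M = (5/ln 10) · (σ_p/p) = 2.1715 × 0.12/0.5247 = 2.1715 × 0.2287 = 0.49662.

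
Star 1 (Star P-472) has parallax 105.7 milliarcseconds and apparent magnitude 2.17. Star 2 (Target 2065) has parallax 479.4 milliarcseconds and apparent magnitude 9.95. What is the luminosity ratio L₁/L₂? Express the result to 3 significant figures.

d₁ = 1/p₁ = 1/0.1057″ = 9.4607 pc; d₂ = 1/p₂ = 1/0.4794″ = 2.0859 pc.
M₁ = m₁ − 5 log₁₀ d₁ + 5 = 2.17 − 4.8796 + 5 = 2.2904.
M₂ = 9.95 − 1.5965 + 5 = 13.3535.
L₁/L₂ = 10^(0.4(M₂ − M₁)) = 10^(0.4 × 11.0631) = 10^4.42524 = 26622.

L₁/L₂ = 26600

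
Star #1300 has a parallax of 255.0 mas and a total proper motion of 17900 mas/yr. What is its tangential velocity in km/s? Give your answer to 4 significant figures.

332.7 km/s

d = 1/p = 1/0.2550″ = 3.9216 pc.
μ = 17900 mas/yr = 17.9 ″/yr.
v_t = 4.74 × μ × d = 4.74 × 17.9 × 3.9216 = 332.73 km/s.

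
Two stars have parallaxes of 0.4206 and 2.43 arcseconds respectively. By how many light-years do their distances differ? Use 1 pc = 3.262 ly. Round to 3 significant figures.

6.41 ly

d_A = 1/0.4206″ = 2.3776 pc; d_B = 1/2.430″ = 0.41152 pc.
|d_B − d_A| = |0.41152 − 2.3776| = 1.9661 pc = 1.9661 × 3.262 ly = 6.4134 ly.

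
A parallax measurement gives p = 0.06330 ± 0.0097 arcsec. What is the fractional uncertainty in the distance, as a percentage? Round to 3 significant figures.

15.3%

For d = 1/p, |σ_d/d| = |σ_p/p|.
σ_p/p = 0.0097 / 0.06330 = 0.15324 = 15.324%.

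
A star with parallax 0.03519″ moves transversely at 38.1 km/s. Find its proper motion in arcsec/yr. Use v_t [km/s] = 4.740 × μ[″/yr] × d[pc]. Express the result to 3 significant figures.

d = 1/p = 1/0.03519″ = 28.417 pc.
μ = v_t / (4.74 d) = 38.1 / (4.74 × 28.417) = 38.1 / 134.7 = 0.28285 ″/yr.

0.283 arcsec/yr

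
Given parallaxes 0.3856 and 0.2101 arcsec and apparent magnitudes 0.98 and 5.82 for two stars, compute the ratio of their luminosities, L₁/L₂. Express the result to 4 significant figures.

d₁ = 1/p₁ = 1/0.3856″ = 2.5934 pc; d₂ = 1/p₂ = 1/0.2101″ = 4.7596 pc.
M₁ = m₁ − 5 log₁₀ d₁ + 5 = 0.98 − 2.0693 + 5 = 3.9107.
M₂ = 5.82 − 3.3879 + 5 = 7.4321.
L₁/L₂ = 10^(0.4(M₂ − M₁)) = 10^(0.4 × 3.5214) = 10^1.40856 = 25.619.

L₁/L₂ = 25.62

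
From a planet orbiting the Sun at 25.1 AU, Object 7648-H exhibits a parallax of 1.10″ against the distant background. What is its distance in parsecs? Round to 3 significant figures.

22.8 pc

With baseline B (in AU) and parallax p (in arcsec), d = B/p parsecs.
d = 25.1 / 1.10 = 22.818 pc.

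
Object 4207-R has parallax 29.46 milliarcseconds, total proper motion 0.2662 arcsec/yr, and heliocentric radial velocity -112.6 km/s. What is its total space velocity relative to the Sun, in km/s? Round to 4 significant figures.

120.5 km/s

d = 1/p = 1/0.02946″ = 33.944 pc.
v_t = 4.740 μ d = 4.740 × 0.2662 × 33.944 = 42.83 km/s.
v = √(v_r² + v_t²) = √((-112.6)² + 42.83²) = √14513.2 = 120.47 km/s.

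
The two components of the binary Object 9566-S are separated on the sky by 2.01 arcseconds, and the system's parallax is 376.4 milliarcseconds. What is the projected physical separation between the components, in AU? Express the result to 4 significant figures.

5.340 AU

d = 1/p = 1/0.3764″ = 2.6567 pc.
At distance d (pc), an angle of θ arcsec spans θ·d AU: s = 2.01 × 2.6567 = 5.34 AU.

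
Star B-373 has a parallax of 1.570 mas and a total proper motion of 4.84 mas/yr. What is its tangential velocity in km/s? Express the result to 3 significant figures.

14.6 km/s

d = 1/p = 1/0.001570″ = 636.94 pc.
μ = 4.84 mas/yr = 0.00484 ″/yr.
v_t = 4.74 × μ × d = 4.74 × 0.00484 × 636.94 = 14.612 km/s.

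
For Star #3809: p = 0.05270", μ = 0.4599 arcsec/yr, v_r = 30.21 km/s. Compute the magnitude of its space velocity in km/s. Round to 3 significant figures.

51.2 km/s

d = 1/p = 1/0.05270″ = 18.975 pc.
v_t = 4.740 μ d = 4.740 × 0.4599 × 18.975 = 41.364 km/s.
v = √(v_r² + v_t²) = √(30.21² + 41.364²) = √2623.62 = 51.221 km/s.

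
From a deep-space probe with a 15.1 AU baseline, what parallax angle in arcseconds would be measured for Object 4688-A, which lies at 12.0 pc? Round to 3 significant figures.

1.26 arcsec

p (arcsec) = B (AU) / d (pc).
p = 15.1 / 12.0 = 1.2583 arcsec.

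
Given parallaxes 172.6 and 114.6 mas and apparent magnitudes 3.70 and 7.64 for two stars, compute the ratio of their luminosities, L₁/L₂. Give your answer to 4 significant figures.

d₁ = 1/p₁ = 1/0.1726″ = 5.7937 pc; d₂ = 1/p₂ = 1/0.1146″ = 8.726 pc.
M₁ = m₁ − 5 log₁₀ d₁ + 5 = 3.70 − 3.8148 + 5 = 4.8852.
M₂ = 7.64 − 4.7041 + 5 = 7.9359.
L₁/L₂ = 10^(0.4(M₂ − M₁)) = 10^(0.4 × 3.0507) = 10^1.22028 = 16.607.

L₁/L₂ = 16.61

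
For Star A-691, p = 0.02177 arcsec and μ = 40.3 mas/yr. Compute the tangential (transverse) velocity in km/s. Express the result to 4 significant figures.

8.775 km/s

d = 1/p = 1/0.02177″ = 45.935 pc.
μ = 40.3 mas/yr = 0.0403 ″/yr.
v_t = 4.74 × μ × d = 4.74 × 0.0403 × 45.935 = 8.7746 km/s.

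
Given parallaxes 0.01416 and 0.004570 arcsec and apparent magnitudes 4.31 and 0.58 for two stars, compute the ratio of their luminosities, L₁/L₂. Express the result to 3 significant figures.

d₁ = 1/p₁ = 1/0.01416″ = 70.621 pc; d₂ = 1/p₂ = 1/0.004570″ = 218.82 pc.
M₁ = m₁ − 5 log₁₀ d₁ + 5 = 4.31 − 9.2447 + 5 = 0.0653.
M₂ = 0.58 − 11.7004 + 5 = -6.1204.
L₁/L₂ = 10^(0.4(M₂ − M₁)) = 10^(0.4 × (-6.1857)) = 10^(-2.47428) = 0.0033552.

L₁/L₂ = 0.00336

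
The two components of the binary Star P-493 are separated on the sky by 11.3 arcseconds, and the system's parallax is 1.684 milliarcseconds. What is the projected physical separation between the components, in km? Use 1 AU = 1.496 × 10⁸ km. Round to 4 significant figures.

d = 1/p = 1/0.001684″ = 593.82 pc.
At distance d (pc), an angle of θ arcsec spans θ·d AU: s = 11.3 × 593.82 = 6710.2 AU.
= 6710.2 × 1.496 × 10⁸ km = 1.0038 × 10^12 km.

1.004 × 10^12 km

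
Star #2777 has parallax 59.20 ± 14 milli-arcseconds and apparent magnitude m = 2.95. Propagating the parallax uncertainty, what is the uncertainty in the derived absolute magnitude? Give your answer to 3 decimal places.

M = m − 5 log₁₀ d + 5 = m + 5 log₁₀ p + 5, so ∂M/∂p = 5/(p ln 10).
σ_M = (5/ln 10) · (σ_p/p) = 2.1715 × 14/59.20 = 2.1715 × 0.23649 = 0.51354.

σ_M = 0.514 mag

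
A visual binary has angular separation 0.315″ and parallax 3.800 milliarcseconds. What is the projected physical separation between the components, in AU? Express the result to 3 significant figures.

82.9 AU

d = 1/p = 1/0.003800″ = 263.16 pc.
At distance d (pc), an angle of θ arcsec spans θ·d AU: s = 0.315 × 263.16 = 82.895 AU.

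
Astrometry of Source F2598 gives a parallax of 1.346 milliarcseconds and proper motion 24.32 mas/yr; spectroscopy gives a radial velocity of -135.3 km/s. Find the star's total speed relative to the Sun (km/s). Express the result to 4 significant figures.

160.1 km/s

d = 1/p = 1/0.001346″ = 742.94 pc.
μ = 24.32 mas/yr = 0.02432 ″/yr.
v_t = 4.740 μ d = 4.740 × 0.02432 × 742.94 = 85.644 km/s.
v = √(v_r² + v_t²) = √((-135.3)² + 85.644²) = √25641 = 160.13 km/s.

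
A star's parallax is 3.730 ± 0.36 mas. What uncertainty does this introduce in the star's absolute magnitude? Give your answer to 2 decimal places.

σ_M = 0.21 mag

M = m − 5 log₁₀ d + 5 = m + 5 log₁₀ p + 5, so ∂M/∂p = 5/(p ln 10).
σ_M = (5/ln 10) · (σ_p/p) = 2.1715 × 0.36/3.730 = 2.1715 × 0.096515 = 0.20958.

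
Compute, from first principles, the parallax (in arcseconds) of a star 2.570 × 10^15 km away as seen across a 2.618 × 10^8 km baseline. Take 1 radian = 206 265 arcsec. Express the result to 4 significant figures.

0.02101 arcsec

θ ≈ B/d = (2.618 × 10^8) / (2.570 × 10^15) = 1.0187 × 10^-7 rad.
In arcseconds: 1.0187 × 10^-7 × 206265 = 0.021012″.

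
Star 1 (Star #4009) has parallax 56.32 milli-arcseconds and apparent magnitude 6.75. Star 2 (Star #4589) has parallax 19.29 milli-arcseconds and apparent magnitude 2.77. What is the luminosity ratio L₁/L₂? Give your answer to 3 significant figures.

d₁ = 1/p₁ = 1/0.05632″ = 17.756 pc; d₂ = 1/p₂ = 1/0.01929″ = 51.84 pc.
M₁ = m₁ − 5 log₁₀ d₁ + 5 = 6.75 − 6.2467 + 5 = 5.5033.
M₂ = 2.77 − 8.5733 + 5 = -0.8033.
L₁/L₂ = 10^(0.4(M₂ − M₁)) = 10^(0.4 × (-6.3066)) = 10^(-2.52264) = 0.0030016.

L₁/L₂ = 0.00300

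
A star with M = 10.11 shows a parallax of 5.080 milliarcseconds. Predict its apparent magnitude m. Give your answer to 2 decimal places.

m = 16.58

d = 1/p = 1/0.005080″ = 196.85 pc.
m − M = 5 log₁₀ d − 5 = 5 log₁₀(196.85) − 5 = 11.4707 − 5 = 6.4707.
m = M + (m − M) = 10.11 + 6.4707 = 16.58.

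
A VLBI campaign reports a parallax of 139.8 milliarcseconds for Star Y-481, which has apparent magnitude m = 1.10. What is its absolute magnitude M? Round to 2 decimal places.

M = 1.83

d = 1/p = 1/0.1398″ = 7.1531 pc.
m − M = 5 log₁₀(7.1531) − 5 = 4.2725 − 5 = -0.7275.
M = m − (m − M) = 1.10 − (-0.7275) = 1.83.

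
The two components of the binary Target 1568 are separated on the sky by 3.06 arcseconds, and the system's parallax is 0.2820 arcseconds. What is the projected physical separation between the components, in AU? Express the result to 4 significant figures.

10.85 AU

d = 1/p = 1/0.2820″ = 3.5461 pc.
At distance d (pc), an angle of θ arcsec spans θ·d AU: s = 3.06 × 3.5461 = 10.851 AU.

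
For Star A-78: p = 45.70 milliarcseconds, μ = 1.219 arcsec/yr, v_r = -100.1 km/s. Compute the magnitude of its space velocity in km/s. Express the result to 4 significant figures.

d = 1/p = 1/0.04570″ = 21.882 pc.
v_t = 4.740 μ d = 4.740 × 1.219 × 21.882 = 126.44 km/s.
v = √(v_r² + v_t²) = √((-100.1)² + 126.44²) = √26007.1 = 161.27 km/s.

161.3 km/s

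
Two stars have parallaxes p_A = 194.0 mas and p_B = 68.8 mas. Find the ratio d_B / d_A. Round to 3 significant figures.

2.82

Since d = 1/p, d_B/d_A = p_A/p_B.
= 194.0 / 68.8 = 2.8198.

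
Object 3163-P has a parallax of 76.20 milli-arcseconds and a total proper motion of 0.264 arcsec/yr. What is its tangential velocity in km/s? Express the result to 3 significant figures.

16.4 km/s

d = 1/p = 1/0.07620″ = 13.123 pc.
v_t = 4.74 × μ × d = 4.74 × 0.264 × 13.123 = 16.422 km/s.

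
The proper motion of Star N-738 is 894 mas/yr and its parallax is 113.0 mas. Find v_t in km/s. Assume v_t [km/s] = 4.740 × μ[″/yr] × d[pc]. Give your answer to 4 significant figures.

37.50 km/s

d = 1/p = 1/0.1130″ = 8.8496 pc.
μ = 894 mas/yr = 0.894 ″/yr.
v_t = 4.74 × μ × d = 4.74 × 0.894 × 8.8496 = 37.501 km/s.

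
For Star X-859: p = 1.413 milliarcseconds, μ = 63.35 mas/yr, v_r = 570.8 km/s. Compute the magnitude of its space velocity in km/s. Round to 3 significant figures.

609 km/s

d = 1/p = 1/0.001413″ = 707.71 pc.
μ = 63.35 mas/yr = 0.06335 ″/yr.
v_t = 4.740 μ d = 4.740 × 0.06335 × 707.71 = 212.51 km/s.
v = √(v_r² + v_t²) = √(570.8² + 212.51²) = √370973 = 609.08 km/s.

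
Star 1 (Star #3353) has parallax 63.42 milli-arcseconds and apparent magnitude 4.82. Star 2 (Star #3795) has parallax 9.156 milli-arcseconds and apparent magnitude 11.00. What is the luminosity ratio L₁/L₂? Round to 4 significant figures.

d₁ = 1/p₁ = 1/0.06342″ = 15.768 pc; d₂ = 1/p₂ = 1/0.009156″ = 109.22 pc.
M₁ = m₁ − 5 log₁₀ d₁ + 5 = 4.82 − 5.9889 + 5 = 3.8311.
M₂ = 11.00 − 10.1915 + 5 = 5.8085.
L₁/L₂ = 10^(0.4(M₂ − M₁)) = 10^(0.4 × 1.9774) = 10^0.79096 = 6.1796.

L₁/L₂ = 6.180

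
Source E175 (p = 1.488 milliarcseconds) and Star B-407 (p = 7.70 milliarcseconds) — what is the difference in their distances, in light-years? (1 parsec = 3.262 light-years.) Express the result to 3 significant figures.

d_A = 1/0.001488″ = 672.04 pc; d_B = 1/0.007700″ = 129.87 pc.
|d_B − d_A| = |129.87 − 672.04| = 542.17 pc = 542.17 × 3.262 ly = 1768.6 ly.

1770 ly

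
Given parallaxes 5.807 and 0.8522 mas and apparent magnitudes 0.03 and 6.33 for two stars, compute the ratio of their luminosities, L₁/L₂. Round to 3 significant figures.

L₁/L₂ = 7.13

d₁ = 1/p₁ = 1/0.005807″ = 172.21 pc; d₂ = 1/p₂ = 1/0.0008522″ = 1173.4 pc.
M₁ = m₁ − 5 log₁₀ d₁ + 5 = 0.03 − 11.1803 + 5 = -6.1503.
M₂ = 6.33 − 15.3472 + 5 = -4.0172.
L₁/L₂ = 10^(0.4(M₂ − M₁)) = 10^(0.4 × 2.1331) = 10^0.85324 = 7.1325.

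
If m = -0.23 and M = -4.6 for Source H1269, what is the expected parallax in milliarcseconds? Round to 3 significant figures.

13.4 mas

m − M = -0.23 − (-4.6) = 4.37.
d = 10^((m−M)/5 + 1) = 10^1.874 = 74.817 pc.
p = 1/d = 1/74.817 = 0.013366 arcsec = 13.366 mas.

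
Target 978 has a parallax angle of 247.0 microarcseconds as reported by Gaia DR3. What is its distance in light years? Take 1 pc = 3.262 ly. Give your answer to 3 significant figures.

p = 247.0 microarcseconds = 0.0002470 arcsec.
d = 1/p = 1/0.0002470 = 4048.6 pc.
In light-years: 4048.6 × 3.262 = 13207 ly.

13200 light years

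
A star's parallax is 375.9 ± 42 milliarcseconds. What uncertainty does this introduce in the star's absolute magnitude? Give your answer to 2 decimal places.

M = m − 5 log₁₀ d + 5 = m + 5 log₁₀ p + 5, so ∂M/∂p = 5/(p ln 10).
σ_M = (5/ln 10) · (σ_p/p) = 2.1715 × 42/375.9 = 2.1715 × 0.11173 = 0.24262.

σ_M = 0.24 mag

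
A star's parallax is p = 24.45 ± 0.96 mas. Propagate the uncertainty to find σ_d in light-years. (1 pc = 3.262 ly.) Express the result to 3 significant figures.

5.24 ly

d = 1/p, so σ_d = σ_p / p².
σ_d = 0.000960 / (0.02445)² = 0.000960 / 0.0005978 = 1.6059 pc = 1.6059 × 3.262 ly = 5.2384 ly.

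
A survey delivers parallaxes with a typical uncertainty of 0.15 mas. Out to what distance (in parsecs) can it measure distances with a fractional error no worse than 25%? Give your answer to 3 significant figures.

1670 pc

σ_d/d = σ_p/p, so the condition is σ_p/p ≤ 0.25, i.e. p ≥ σ_p/0.25.
p_min = 0.15/0.25 = 0.6 mas = 0.0006 arcsec.
d_max = 1/p_min = 1/0.0006 = 1666.7 pc.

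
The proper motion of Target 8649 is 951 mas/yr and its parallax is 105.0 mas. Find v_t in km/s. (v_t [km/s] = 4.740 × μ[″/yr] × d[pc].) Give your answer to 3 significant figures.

42.9 km/s

d = 1/p = 1/0.1050″ = 9.5238 pc.
μ = 951 mas/yr = 0.951 ″/yr.
v_t = 4.74 × μ × d = 4.74 × 0.951 × 9.5238 = 42.931 km/s.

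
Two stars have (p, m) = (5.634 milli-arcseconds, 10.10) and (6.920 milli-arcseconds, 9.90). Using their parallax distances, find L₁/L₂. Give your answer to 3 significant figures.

L₁/L₂ = 1.25

d₁ = 1/p₁ = 1/0.005634″ = 177.49 pc; d₂ = 1/p₂ = 1/0.006920″ = 144.51 pc.
M₁ = m₁ − 5 log₁₀ d₁ + 5 = 10.10 − 11.2459 + 5 = 3.8541.
M₂ = 9.90 − 10.7995 + 5 = 4.1005.
L₁/L₂ = 10^(0.4(M₂ − M₁)) = 10^(0.4 × 0.2464) = 10^0.09856 = 1.2548.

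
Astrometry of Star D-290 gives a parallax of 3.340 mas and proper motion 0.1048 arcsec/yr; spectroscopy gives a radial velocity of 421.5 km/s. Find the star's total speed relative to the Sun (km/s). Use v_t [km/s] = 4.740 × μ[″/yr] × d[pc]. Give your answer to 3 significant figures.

d = 1/p = 1/0.003340″ = 299.4 pc.
v_t = 4.740 μ d = 4.740 × 0.1048 × 299.4 = 148.73 km/s.
v = √(v_r² + v_t²) = √(421.5² + 148.73²) = √199783 = 446.97 km/s.

447 km/s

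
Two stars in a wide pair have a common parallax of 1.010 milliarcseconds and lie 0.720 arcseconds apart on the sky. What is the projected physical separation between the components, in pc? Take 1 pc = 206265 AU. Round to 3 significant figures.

d = 1/p = 1/0.001010″ = 990.1 pc.
At distance d (pc), an angle of θ arcsec spans θ·d AU: s = 0.720 × 990.1 = 712.87 AU.
= 712.87 / 206265 = 0.0034561 pc.

0.00346 pc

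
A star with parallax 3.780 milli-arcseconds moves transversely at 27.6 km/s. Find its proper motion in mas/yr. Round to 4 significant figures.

d = 1/p = 1/0.003780″ = 264.55 pc.
μ = v_t / (4.74 d) = 27.6 / (4.74 × 264.55) = 27.6 / 1254 = 0.02201 ″/yr = 22.01 mas/yr.

22.01 mas/yr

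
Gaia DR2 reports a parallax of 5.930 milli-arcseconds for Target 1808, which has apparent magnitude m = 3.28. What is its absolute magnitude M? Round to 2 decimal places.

d = 1/p = 1/0.005930″ = 168.63 pc.
m − M = 5 log₁₀(168.63) − 5 = 11.1347 − 5 = 6.1347.
M = m − (m − M) = 3.28 − 6.1347 = -2.85.

M = -2.85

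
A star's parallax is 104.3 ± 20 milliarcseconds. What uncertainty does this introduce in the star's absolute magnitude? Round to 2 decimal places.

M = m − 5 log₁₀ d + 5 = m + 5 log₁₀ p + 5, so ∂M/∂p = 5/(p ln 10).
σ_M = (5/ln 10) · (σ_p/p) = 2.1715 × 20/104.3 = 2.1715 × 0.19175 = 0.41639.

σ_M = 0.42 mag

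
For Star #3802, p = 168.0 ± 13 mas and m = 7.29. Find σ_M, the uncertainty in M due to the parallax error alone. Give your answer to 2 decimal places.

σ_M = 0.17 mag

M = m − 5 log₁₀ d + 5 = m + 5 log₁₀ p + 5, so ∂M/∂p = 5/(p ln 10).
σ_M = (5/ln 10) · (σ_p/p) = 2.1715 × 13/168.0 = 2.1715 × 0.077381 = 0.16803.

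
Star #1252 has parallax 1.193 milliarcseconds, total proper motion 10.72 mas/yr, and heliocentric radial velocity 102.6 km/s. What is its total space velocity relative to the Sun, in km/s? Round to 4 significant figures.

d = 1/p = 1/0.001193″ = 838.22 pc.
μ = 10.72 mas/yr = 0.01072 ″/yr.
v_t = 4.740 μ d = 4.740 × 0.01072 × 838.22 = 42.592 km/s.
v = √(v_r² + v_t²) = √(102.6² + 42.592²) = √12340.8 = 111.09 km/s.

111.1 km/s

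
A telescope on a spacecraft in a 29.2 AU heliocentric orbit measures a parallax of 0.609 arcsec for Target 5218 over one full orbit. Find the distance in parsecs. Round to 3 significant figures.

With baseline B (in AU) and parallax p (in arcsec), d = B/p parsecs.
d = 29.2 / 0.609 = 47.947 pc.

47.9 pc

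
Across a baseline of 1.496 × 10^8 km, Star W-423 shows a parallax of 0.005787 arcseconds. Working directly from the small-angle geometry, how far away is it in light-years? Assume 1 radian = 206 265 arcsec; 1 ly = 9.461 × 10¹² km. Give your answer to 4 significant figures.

563.6 ly

θ = 0.005787″ = 0.005787/206265 = 2.8056 × 10^-8 rad.
d = B/θ = (1.496 × 10^8) / (2.8056 × 10^-8) = 5.3322 × 10^15 km = (5.3322 × 10^15) / (9.461 × 10^12) ly = 563.6 ly.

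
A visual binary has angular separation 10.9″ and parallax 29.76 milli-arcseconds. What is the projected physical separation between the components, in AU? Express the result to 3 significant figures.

d = 1/p = 1/0.02976″ = 33.602 pc.
At distance d (pc), an angle of θ arcsec spans θ·d AU: s = 10.9 × 33.602 = 366.26 AU.

366 AU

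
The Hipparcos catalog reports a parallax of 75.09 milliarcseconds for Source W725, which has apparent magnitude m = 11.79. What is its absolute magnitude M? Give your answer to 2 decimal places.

M = 11.17

d = 1/p = 1/0.07509″ = 13.317 pc.
m − M = 5 log₁₀(13.317) − 5 = 5.6220 − 5 = 0.6220.
M = m − (m − M) = 11.79 − 0.6220 = 11.17.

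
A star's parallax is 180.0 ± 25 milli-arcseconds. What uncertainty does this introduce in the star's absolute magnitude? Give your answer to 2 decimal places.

σ_M = 0.30 mag

M = m − 5 log₁₀ d + 5 = m + 5 log₁₀ p + 5, so ∂M/∂p = 5/(p ln 10).
σ_M = (5/ln 10) · (σ_p/p) = 2.1715 × 25/180.0 = 2.1715 × 0.13889 = 0.3016.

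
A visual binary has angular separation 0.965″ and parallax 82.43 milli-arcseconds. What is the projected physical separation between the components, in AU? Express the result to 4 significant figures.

d = 1/p = 1/0.08243″ = 12.132 pc.
At distance d (pc), an angle of θ arcsec spans θ·d AU: s = 0.965 × 12.132 = 11.707 AU.

11.71 AU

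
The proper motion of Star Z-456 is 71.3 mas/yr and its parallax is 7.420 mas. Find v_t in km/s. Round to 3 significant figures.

45.5 km/s

d = 1/p = 1/0.007420″ = 134.77 pc.
μ = 71.3 mas/yr = 0.0713 ″/yr.
v_t = 4.74 × μ × d = 4.74 × 0.0713 × 134.77 = 45.547 km/s.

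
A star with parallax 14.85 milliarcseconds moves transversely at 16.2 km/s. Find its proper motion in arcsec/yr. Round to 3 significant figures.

d = 1/p = 1/0.01485″ = 67.34 pc.
μ = v_t / (4.74 d) = 16.2 / (4.74 × 67.34) = 16.2 / 319.19 = 0.050753 ″/yr.

0.0508 arcsec/yr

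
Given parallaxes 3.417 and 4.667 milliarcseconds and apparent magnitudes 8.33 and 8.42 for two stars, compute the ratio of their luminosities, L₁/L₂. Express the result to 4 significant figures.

d₁ = 1/p₁ = 1/0.003417″ = 292.65 pc; d₂ = 1/p₂ = 1/0.004667″ = 214.27 pc.
M₁ = m₁ − 5 log₁₀ d₁ + 5 = 8.33 − 12.3317 + 5 = 0.9983.
M₂ = 8.42 − 11.6548 + 5 = 1.7652.
L₁/L₂ = 10^(0.4(M₂ − M₁)) = 10^(0.4 × 0.7669) = 10^0.30676 = 2.0266.

L₁/L₂ = 2.027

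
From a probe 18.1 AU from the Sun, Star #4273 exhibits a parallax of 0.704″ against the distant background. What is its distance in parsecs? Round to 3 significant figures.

With baseline B (in AU) and parallax p (in arcsec), d = B/p parsecs.
d = 18.1 / 0.704 = 25.71 pc.

25.7 pc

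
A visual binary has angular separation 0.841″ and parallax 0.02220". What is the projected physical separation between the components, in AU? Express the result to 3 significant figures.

d = 1/p = 1/0.02220″ = 45.045 pc.
At distance d (pc), an angle of θ arcsec spans θ·d AU: s = 0.841 × 45.045 = 37.883 AU.

37.9 AU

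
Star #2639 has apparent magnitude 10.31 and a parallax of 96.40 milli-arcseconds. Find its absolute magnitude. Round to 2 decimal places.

d = 1/p = 1/0.09640″ = 10.373 pc.
m − M = 5 log₁₀(10.373) − 5 = 5.0795 − 5 = 0.0795.
M = m − (m − M) = 10.31 − 0.0795 = 10.23.

M = 10.23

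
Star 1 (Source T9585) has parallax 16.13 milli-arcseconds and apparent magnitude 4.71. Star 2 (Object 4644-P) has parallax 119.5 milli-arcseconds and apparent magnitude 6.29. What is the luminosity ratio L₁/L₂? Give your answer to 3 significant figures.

d₁ = 1/p₁ = 1/0.01613″ = 61.996 pc; d₂ = 1/p₂ = 1/0.1195″ = 8.3682 pc.
M₁ = m₁ − 5 log₁₀ d₁ + 5 = 4.71 − 8.9618 + 5 = 0.7482.
M₂ = 6.29 − 4.6132 + 5 = 6.6768.
L₁/L₂ = 10^(0.4(M₂ − M₁)) = 10^(0.4 × 5.9286) = 10^2.37144 = 235.2.

L₁/L₂ = 235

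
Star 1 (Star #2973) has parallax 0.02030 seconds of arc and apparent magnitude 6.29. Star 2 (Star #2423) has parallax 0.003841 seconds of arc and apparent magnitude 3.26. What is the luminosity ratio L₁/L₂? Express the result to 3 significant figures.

L₁/L₂ = 0.00220

d₁ = 1/p₁ = 1/0.02030″ = 49.261 pc; d₂ = 1/p₂ = 1/0.003841″ = 260.35 pc.
M₁ = m₁ − 5 log₁₀ d₁ + 5 = 6.29 − 8.4625 + 5 = 2.8275.
M₂ = 3.26 − 12.0778 + 5 = -3.8178.
L₁/L₂ = 10^(0.4(M₂ − M₁)) = 10^(0.4 × (-6.6453)) = 10^(-2.65812) = 0.0021973.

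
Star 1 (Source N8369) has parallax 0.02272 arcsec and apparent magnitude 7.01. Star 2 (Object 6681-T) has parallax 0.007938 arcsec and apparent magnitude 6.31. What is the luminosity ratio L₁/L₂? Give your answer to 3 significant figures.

d₁ = 1/p₁ = 1/0.02272″ = 44.014 pc; d₂ = 1/p₂ = 1/0.007938″ = 125.98 pc.
M₁ = m₁ − 5 log₁₀ d₁ + 5 = 7.01 − 8.2180 + 5 = 3.7920.
M₂ = 6.31 − 10.5015 + 5 = 0.8085.
L₁/L₂ = 10^(0.4(M₂ − M₁)) = 10^(0.4 × (-2.9835)) = 10^(-1.19340) = 0.064062.

L₁/L₂ = 0.0641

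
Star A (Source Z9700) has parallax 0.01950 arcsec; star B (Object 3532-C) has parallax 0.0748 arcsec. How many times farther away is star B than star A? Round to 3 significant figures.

Since d = 1/p, d_B/d_A = p_A/p_B.
= 0.01950 / 0.0748 = 0.2607.

0.261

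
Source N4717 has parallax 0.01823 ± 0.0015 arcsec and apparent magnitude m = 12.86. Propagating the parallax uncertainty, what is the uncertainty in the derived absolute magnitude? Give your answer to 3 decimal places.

σ_M = 0.179 mag

M = m − 5 log₁₀ d + 5 = m + 5 log₁₀ p + 5, so ∂M/∂p = 5/(p ln 10).
σ_M = (5/ln 10) · (σ_p/p) = 2.1715 × 0.0015/0.01823 = 2.1715 × 0.082282 = 0.17868.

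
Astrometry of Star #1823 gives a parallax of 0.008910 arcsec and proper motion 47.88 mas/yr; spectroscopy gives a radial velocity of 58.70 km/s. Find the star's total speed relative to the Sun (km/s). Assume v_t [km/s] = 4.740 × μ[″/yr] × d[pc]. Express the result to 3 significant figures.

64.0 km/s

d = 1/p = 1/0.008910″ = 112.23 pc.
μ = 47.88 mas/yr = 0.04788 ″/yr.
v_t = 4.740 μ d = 4.740 × 0.04788 × 112.23 = 25.471 km/s.
v = √(v_r² + v_t²) = √(58.70² + 25.471²) = √4094.46 = 63.988 km/s.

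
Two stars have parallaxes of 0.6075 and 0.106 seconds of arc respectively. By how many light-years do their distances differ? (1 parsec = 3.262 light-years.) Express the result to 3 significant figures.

25.4 ly

d_A = 1/0.6075″ = 1.6461 pc; d_B = 1/0.1060″ = 9.434 pc.
|d_B − d_A| = |9.434 − 1.6461| = 7.7879 pc = 7.7879 × 3.262 ly = 25.404 ly.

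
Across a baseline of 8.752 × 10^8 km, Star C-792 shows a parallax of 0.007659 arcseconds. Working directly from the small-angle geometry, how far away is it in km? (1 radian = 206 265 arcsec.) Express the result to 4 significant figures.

θ = 0.007659″ = 0.007659/206265 = 3.7132 × 10^-8 rad.
d = B/θ = (8.752 × 10^8) / (3.7132 × 10^-8) = 2.3570 × 10^16 km.

2.357 × 10^16 km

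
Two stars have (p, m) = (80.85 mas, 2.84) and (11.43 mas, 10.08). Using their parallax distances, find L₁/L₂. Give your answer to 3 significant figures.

d₁ = 1/p₁ = 1/0.08085″ = 12.369 pc; d₂ = 1/p₂ = 1/0.01143″ = 87.489 pc.
M₁ = m₁ − 5 log₁₀ d₁ + 5 = 2.84 − 5.4617 + 5 = 2.3783.
M₂ = 10.08 − 9.7098 + 5 = 5.3702.
L₁/L₂ = 10^(0.4(M₂ − M₁)) = 10^(0.4 × 2.9919) = 10^1.19676 = 15.731.

L₁/L₂ = 15.7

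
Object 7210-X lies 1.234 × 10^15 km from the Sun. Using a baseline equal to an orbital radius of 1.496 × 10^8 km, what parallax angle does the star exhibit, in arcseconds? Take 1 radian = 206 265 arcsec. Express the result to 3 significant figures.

θ ≈ B/d = (1.496 × 10^8) / (1.234 × 10^15) = 1.2123 × 10^-7 rad.
In arcseconds: 1.2123 × 10^-7 × 206265 = 0.025006″.

0.0250 arcsec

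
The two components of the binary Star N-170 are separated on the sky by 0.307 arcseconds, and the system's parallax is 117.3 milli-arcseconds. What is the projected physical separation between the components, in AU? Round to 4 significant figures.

d = 1/p = 1/0.1173″ = 8.5251 pc.
At distance d (pc), an angle of θ arcsec spans θ·d AU: s = 0.307 × 8.5251 = 2.6172 AU.

2.617 AU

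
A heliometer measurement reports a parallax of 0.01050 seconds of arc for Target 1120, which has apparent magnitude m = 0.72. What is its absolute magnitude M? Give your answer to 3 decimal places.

d = 1/p = 1/0.01050″ = 95.238 pc.
m − M = 5 log₁₀(95.238) − 5 = 9.8941 − 5 = 4.8941.
M = m − (m − M) = 0.72 − 4.8941 = -4.174.

M = -4.174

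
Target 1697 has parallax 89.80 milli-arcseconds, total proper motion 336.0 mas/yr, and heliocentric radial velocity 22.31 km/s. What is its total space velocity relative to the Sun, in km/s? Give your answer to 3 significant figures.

d = 1/p = 1/0.08980″ = 11.136 pc.
μ = 336.0 mas/yr = 0.3360 ″/yr.
v_t = 4.740 μ d = 4.740 × 0.3360 × 11.136 = 17.736 km/s.
v = √(v_r² + v_t²) = √(22.31² + 17.736²) = √812.302 = 28.501 km/s.

28.5 km/s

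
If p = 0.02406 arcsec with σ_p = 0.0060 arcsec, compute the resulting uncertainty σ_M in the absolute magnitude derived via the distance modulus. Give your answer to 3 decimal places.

M = m − 5 log₁₀ d + 5 = m + 5 log₁₀ p + 5, so ∂M/∂p = 5/(p ln 10).
σ_M = (5/ln 10) · (σ_p/p) = 2.1715 × 0.0060/0.02406 = 2.1715 × 0.24938 = 0.54153.

σ_M = 0.542 mag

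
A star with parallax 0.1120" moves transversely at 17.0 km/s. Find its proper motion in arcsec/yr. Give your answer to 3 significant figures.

d = 1/p = 1/0.1120″ = 8.9286 pc.
μ = v_t / (4.74 d) = 17.0 / (4.74 × 8.9286) = 17.0 / 42.322 = 0.40168 ″/yr.

0.402 arcsec/yr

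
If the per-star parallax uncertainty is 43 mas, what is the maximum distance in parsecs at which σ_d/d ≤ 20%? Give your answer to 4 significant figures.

σ_d/d = σ_p/p, so the condition is σ_p/p ≤ 0.20, i.e. p ≥ σ_p/0.20.
p_min = 43/0.20 = 215 mas = 0.215 arcsec.
d_max = 1/p_min = 1/0.215 = 4.6512 pc.

4.651 pc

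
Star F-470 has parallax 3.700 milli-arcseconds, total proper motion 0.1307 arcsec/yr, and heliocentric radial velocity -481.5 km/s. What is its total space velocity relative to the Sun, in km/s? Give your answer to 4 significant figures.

d = 1/p = 1/0.003700″ = 270.27 pc.
v_t = 4.740 μ d = 4.740 × 0.1307 × 270.27 = 167.44 km/s.
v = √(v_r² + v_t²) = √((-481.5)² + 167.44²) = √259878 = 509.78 km/s.

509.8 km/s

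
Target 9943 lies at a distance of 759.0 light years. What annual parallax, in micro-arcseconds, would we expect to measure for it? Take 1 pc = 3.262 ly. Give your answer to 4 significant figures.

d = 759.0 ly ÷ 3.262 = 232.68 pc.
p = 1/d = 1/232.68 = 0.0042977 arcsec.
= 0.0042977 × 10⁶ = 4297.7 μas.

4298 μas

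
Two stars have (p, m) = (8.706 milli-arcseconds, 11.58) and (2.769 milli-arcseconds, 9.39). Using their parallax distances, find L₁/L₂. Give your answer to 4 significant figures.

d₁ = 1/p₁ = 1/0.008706″ = 114.86 pc; d₂ = 1/p₂ = 1/0.002769″ = 361.14 pc.
M₁ = m₁ − 5 log₁₀ d₁ + 5 = 11.58 − 10.3008 + 5 = 6.2792.
M₂ = 9.39 − 12.7884 + 5 = 1.6016.
L₁/L₂ = 10^(0.4(M₂ − M₁)) = 10^(0.4 × (-4.6776)) = 10^(-1.87104) = 0.013457.

L₁/L₂ = 0.01346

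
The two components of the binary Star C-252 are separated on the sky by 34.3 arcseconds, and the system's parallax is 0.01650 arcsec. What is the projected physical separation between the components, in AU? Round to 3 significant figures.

2080 AU

d = 1/p = 1/0.01650″ = 60.606 pc.
At distance d (pc), an angle of θ arcsec spans θ·d AU: s = 34.3 × 60.606 = 2078.8 AU.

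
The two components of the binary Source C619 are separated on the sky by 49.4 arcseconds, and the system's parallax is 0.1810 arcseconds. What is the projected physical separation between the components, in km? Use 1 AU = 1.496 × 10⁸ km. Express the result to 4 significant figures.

d = 1/p = 1/0.1810″ = 5.5249 pc.
At distance d (pc), an angle of θ arcsec spans θ·d AU: s = 49.4 × 5.5249 = 272.93 AU.
= 272.93 × 1.496 × 10⁸ km = 4.0830 × 10^10 km.

4.083 × 10^10 km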